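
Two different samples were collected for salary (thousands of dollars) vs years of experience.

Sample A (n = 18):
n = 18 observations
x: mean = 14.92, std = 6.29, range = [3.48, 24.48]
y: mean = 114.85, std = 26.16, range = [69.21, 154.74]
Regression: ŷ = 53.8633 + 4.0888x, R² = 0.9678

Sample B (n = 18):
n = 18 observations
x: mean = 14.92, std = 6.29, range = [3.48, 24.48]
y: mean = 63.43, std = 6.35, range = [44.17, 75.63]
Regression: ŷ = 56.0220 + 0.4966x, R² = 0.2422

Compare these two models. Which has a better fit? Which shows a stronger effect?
Model A has the better fit (R² = 0.9678 vs 0.2422). Model A shows the stronger effect (|β₁| = 4.0888 vs 0.4966).

Model Comparison:

Goodness of fit (R²):
- Model A: R² = 0.9678 → 96.78% of variance in salary explained
- Model B: R² = 0.2422 → 24.22% of variance in salary explained
- 0.9678 > 0.2422 → Model A has the better fit

Effect size (slope magnitude):
- Model A: β₁ = 4.0888 → predicted salary rises 4.0888 thousand dollars per additional year of experience
- Model B: β₁ = 0.4966 → predicted salary rises 0.4966 thousand dollars per additional year of experience
- |4.0888| > |0.4966| → Model A shows the stronger marginal effect

Note: A steeper slope doesn't make a better model if the scatter around the line is large.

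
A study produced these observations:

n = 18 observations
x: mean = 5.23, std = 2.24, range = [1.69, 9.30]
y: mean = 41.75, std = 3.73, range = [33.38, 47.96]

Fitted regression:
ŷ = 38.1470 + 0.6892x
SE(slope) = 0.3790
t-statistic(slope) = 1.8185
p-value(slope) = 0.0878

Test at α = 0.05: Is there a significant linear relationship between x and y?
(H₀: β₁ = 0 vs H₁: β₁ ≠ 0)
Since p-value = 0.0878 ≥ α = 0.05, fail to reject H₀ — the slope is not significantly different from 0.

Hypothesis test for the slope coefficient:

H₀: β₁ = 0 (no linear relationship)
H₁: β₁ ≠ 0 (linear relationship exists)

Test statistic: t = β̂₁ / SE(β̂₁) = 0.6892 / 0.3790 = 1.8185

p = 0.0878: how often a slope estimate this far from 0 (in SE units) would arise by chance if β₁ were truly 0.

Decision rule: reject H₀ if p-value < α.
p-value = 0.0878 ≥ α = 0.05 → fail to reject H₀.

At α = 0.05 the data do not provide convincing evidence of a nonzero slope.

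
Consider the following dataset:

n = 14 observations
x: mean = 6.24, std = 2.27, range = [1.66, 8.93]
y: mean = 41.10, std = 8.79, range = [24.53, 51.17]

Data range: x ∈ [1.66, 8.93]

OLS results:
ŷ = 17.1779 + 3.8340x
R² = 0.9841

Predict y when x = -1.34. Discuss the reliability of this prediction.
ŷ = 12.0403, but this is extrapolation (below the data range [1.66, 8.93]) and may be unreliable.

Prediction calculation:
ŷ = 17.1779 + 3.8340 × (-1.34)
ŷ = 12.0403

Reliability:
- Data range: x ∈ [1.66, 8.93]
- Prediction point: x = -1.34 is 3.00 units below the observed range → this is EXTRAPOLATION, not interpolation

Why that matters here:
- R² describes fit only over the sampled x values; it says nothing about behaviour beyond them
- The linear relationship may not hold outside the observed range

The R² = 0.9841 only validates the fit within [1.66, 8.93]; treat ŷ = 12.0403 with caution.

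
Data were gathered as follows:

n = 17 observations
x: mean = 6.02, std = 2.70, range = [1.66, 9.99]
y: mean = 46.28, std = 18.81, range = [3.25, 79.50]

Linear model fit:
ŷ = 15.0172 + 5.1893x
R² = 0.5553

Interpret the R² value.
R² = 0.5553 means 55.53% of the variation in y is explained by the linear relationship with x. This indicates a moderate fit.

The coefficient of determination R² is the fraction of the total variation in y that the fitted line accounts for.

Here R² = 0.5553:
- Explained: 55.53% of the variation in y
- Unexplained (residual): 100% − 55.53% = 44.47%
- Rule of thumb (below 0.3 weak; 0.3 to below 0.7 moderate; 0.7 and above strong) → moderate

Calculation: R² = 1 − (SS_res / SS_tot), where SS_res is the sum of squared residuals and SS_tot the total sum of squares.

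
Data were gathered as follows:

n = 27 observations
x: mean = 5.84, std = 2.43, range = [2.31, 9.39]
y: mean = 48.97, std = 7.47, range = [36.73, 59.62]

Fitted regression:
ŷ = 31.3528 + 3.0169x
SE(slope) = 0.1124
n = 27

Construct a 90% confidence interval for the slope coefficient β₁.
The 90% CI for β₁ is (2.8249, 3.2089)

Confidence interval for the slope:

The 90% CI for β₁ is: β̂₁ ± t*(α/2, n-2) × SE(β̂₁)

Step 1: Find critical t-value
- Confidence level = 0.9
- Degrees of freedom = n - 2 = 27 - 2 = 25
- t*(α/2, 25) = 1.7081

Step 2: Calculate margin of error
Margin = 1.7081 × 0.1124 = 0.1920

Step 3: Construct interval
CI = 3.0169 ± 0.1920
CI = (2.8249, 3.2089)

Interpretation: each one-unit increase in x is associated with a change in mean y of between 2.8249 and 3.2089, with 90% confidence.
The interval does not include 0, suggesting a significant linear relationship.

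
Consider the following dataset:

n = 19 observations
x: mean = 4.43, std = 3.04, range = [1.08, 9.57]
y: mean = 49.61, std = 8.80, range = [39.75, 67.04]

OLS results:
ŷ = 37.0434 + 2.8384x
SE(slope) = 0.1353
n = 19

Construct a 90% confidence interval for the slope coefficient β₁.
The 90% CI for β₁ is (2.6030, 3.0738)

Confidence interval for the slope:

The 90% CI for β₁ is: β̂₁ ± t*(α/2, n-2) × SE(β̂₁)

Step 1: Find critical t-value
- Confidence level = 0.9
- Degrees of freedom = n - 2 = 19 - 2 = 17
- t*(α/2, 17) = 1.7396

Step 2: Calculate margin of error
Margin = 1.7396 × 0.1353 = 0.2354

Step 3: Construct interval
CI = 2.8384 ± 0.2354
CI = (2.6030, 3.0738)

Interpretation: intervals built this way capture the true β₁ in 90% of repeated samples; here the plausible range for the per-unit effect of x on y is 2.6030 to 3.0738.
The interval does not include 0, suggesting a significant linear relationship.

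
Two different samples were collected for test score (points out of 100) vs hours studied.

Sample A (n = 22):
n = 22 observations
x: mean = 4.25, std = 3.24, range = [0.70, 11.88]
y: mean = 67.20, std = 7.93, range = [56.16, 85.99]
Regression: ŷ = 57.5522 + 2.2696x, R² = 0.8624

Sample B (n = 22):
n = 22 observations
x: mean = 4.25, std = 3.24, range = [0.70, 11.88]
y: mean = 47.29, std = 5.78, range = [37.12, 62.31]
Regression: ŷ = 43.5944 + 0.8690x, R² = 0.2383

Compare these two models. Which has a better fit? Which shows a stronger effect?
Model A has the better fit (R² = 0.8624 vs 0.2383). Model A shows the stronger effect (|β₁| = 2.2696 vs 0.8690).

Model Comparison:

Which explains more variance? (R²)
- Model A: R² = 0.8624 → 86.24% of variance in test score explained
- Model B: R² = 0.2383 → 23.83% of variance in test score explained
- 0.8624 > 0.2383 → Model A has the better fit

Effect size (slope magnitude):
- Model A: β₁ = 2.2696 → predicted test score rises 2.2696 points per additional hour of study time
- Model B: β₁ = 0.8690 → predicted test score rises 0.8690 points per additional hour of study time
- |2.2696| > |0.8690| → Model A shows the stronger marginal effect

Note: A better fit (higher R²) doesn't necessarily mean a more important relationship.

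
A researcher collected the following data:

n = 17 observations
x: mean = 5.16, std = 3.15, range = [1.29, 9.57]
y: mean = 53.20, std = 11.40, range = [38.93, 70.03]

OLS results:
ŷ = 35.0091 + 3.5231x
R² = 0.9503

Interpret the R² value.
R² = 0.9503 means 95.03% of the variation in y is explained by the linear relationship with x. This indicates a strong fit.

R² = 1 − SS_res/SS_tot compares the residual scatter to the total scatter of y about its mean.

Here R² = 0.9503:
- Explained: 95.03% of the variation in y
- Unexplained (residual): 100% − 95.03% = 4.97%
- Rule of thumb (below 0.3 weak; 0.3 to below 0.7 moderate; 0.7 and above strong) → strong

Calculation: R² = 1 − (SS_res / SS_tot), where SS_res is the sum of squared residuals and SS_tot the total sum of squares.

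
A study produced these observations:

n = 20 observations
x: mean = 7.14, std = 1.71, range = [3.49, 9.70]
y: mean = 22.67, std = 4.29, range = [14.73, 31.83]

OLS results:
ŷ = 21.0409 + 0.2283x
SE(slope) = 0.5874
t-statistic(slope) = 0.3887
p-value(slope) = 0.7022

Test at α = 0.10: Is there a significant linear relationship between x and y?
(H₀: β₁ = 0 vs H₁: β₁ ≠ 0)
Since p-value = 0.7022 ≥ α = 0.10, fail to reject H₀ — the slope is not significantly different from 0.

Hypothesis test for the slope coefficient:

H₀: β₁ = 0 (no linear relationship)
H₁: β₁ ≠ 0 (linear relationship exists)

Test statistic: t = β̂₁ / SE(β̂₁) = 0.2283 / 0.5874 = 0.3887

With df = 18, the two-sided p-value for |t| = 0.3887 is 0.7022.

Decision rule: reject H₀ if p-value < α.
p-value = 0.7022 ≥ α = 0.10 → fail to reject H₀.

At α = 0.10 the data do not provide convincing evidence of a nonzero slope.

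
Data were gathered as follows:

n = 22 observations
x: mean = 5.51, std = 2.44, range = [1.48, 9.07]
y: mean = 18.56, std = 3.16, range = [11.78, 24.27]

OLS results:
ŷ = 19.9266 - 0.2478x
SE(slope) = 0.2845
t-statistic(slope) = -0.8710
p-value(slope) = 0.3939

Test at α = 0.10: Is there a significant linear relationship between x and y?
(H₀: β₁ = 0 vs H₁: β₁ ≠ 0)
Fail to reject H₀: p-value = 0.3939 ≥ α = 0.10. The linear relationship is not significant at the 10% level.

Hypothesis test for the slope coefficient:

H₀: β₁ = 0 (no linear relationship)
H₁: β₁ ≠ 0 (linear relationship exists)

Test statistic: t = β̂₁ / SE(β̂₁) = -0.2478 / 0.2845 = -0.8710

p = 0.3939: how often a slope estimate this far from 0 (in SE units) would arise by chance if β₁ were truly 0.

Decision rule: reject H₀ if p-value < α.
p-value = 0.3939 ≥ α = 0.10 → fail to reject H₀.

At α = 0.10 the data do not provide convincing evidence of a nonzero slope.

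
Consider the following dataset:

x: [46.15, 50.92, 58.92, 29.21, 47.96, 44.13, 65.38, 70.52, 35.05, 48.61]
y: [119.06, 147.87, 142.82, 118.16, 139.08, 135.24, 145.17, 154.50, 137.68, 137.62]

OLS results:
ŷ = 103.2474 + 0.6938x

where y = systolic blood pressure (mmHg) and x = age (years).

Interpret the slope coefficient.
For each additional year of age, predicted blood pressure increases by approximately 0.6938 mmHg.

β₁ = 0.6938 is the change in predicted blood pressure (mmHg) per additional year of age.

Interpretation:
- Age up by 1 year → predicted blood pressure increases by 0.6938 mmHg
- This is a linear approximation: the same per-unit change is assumed across the whole observed x range
- The sign (+) gives the direction; the magnitude 0.6938 gives the size of the effect per year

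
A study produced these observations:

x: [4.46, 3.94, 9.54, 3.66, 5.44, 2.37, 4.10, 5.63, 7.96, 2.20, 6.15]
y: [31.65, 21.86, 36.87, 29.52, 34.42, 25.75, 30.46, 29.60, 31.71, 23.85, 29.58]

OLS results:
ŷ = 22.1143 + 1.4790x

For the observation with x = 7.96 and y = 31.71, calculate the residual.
Residual = -2.1771

The residual is the difference between the actual value and the predicted value:

Residual = y - ŷ

Step 1: Calculate predicted value
ŷ = 22.1143 + 1.4790 × 7.96
ŷ = 33.8871

Step 2: Calculate residual
Residual = 31.71 - 33.8871
Residual = -2.1771

The residual is negative, so the observed y = 31.71 sits below the regression line (the line overestimates it by 2.1771).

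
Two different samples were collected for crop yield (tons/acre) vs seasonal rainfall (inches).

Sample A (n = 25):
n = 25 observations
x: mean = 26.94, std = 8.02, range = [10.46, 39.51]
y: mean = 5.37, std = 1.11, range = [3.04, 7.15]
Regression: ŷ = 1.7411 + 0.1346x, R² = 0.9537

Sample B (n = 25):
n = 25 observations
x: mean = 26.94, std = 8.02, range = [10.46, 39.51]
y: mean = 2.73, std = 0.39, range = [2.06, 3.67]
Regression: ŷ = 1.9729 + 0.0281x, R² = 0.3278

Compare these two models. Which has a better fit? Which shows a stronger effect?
Model A has the better fit (R² = 0.9537 vs 0.3278). Model A shows the stronger effect (|β₁| = 0.1346 vs 0.0281).

Model Comparison:

Which explains more variance? (R²)
- Model A: R² = 0.9537 → 95.37% of variance in crop yield explained
- Model B: R² = 0.3278 → 32.78% of variance in crop yield explained
- 0.9537 > 0.3278 → Model A has the better fit

Strength of effect — compare |β₁|:
- Model A: β₁ = 0.1346 → predicted crop yield rises 0.1346 tons/acre per additional inch of rainfall
- Model B: β₁ = 0.0281 → predicted crop yield rises 0.0281 tons/acre per additional inch of rainfall
- |0.1346| > |0.0281| → Model A shows the stronger marginal effect

Note: The two samples could reflect different populations, time periods, or measurement quality.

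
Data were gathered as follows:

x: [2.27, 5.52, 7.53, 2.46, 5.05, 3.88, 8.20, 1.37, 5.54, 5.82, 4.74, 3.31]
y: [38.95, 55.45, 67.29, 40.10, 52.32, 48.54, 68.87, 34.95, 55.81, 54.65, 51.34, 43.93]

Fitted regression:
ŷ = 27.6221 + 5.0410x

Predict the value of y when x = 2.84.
ŷ = 41.9385

To predict y for x = 2.84, substitute into the regression equation:

ŷ = 27.6221 + 5.0410 × 2.84
ŷ = 27.6221 + 14.3164
ŷ = 41.9385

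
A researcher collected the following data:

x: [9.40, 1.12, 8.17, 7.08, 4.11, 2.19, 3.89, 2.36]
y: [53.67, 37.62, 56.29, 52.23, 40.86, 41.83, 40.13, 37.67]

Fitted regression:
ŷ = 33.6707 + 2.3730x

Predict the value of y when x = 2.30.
ŷ = 39.1286

x = 2.30 lies inside the observed range [1.12, 9.40], so the fitted equation applies directly:

ŷ = 33.6707 + 2.3730 × 2.30
ŷ = 33.6707 + 5.4579
ŷ = 39.1286

This is the fitted mean response at that x — an individual observation would come with a wider prediction interval.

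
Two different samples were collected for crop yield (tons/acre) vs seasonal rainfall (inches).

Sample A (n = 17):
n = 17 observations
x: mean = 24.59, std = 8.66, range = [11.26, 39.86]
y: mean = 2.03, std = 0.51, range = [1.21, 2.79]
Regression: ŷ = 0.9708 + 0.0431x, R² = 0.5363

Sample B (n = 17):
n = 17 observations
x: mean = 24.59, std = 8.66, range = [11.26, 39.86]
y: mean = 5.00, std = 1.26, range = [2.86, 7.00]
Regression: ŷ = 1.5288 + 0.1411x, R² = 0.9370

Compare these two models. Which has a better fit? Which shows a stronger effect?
Model B has the better fit (R² = 0.9370 vs 0.5363). Model B shows the stronger effect (|β₁| = 0.1411 vs 0.0431).

Model Comparison:

Goodness of fit (R²):
- Model A: R² = 0.5363 → 53.63% of variance in crop yield explained
- Model B: R² = 0.9370 → 93.70% of variance in crop yield explained
- 0.9370 > 0.5363 → Model B has the better fit

Effect size (slope magnitude):
- Model A: β₁ = 0.0431 → predicted crop yield rises 0.0431 tons/acre per additional inch of rainfall
- Model B: β₁ = 0.1411 → predicted crop yield rises 0.1411 tons/acre per additional inch of rainfall
- |0.0431| < |0.1411| → Model B shows the stronger marginal effect

Note: R² measures how tightly points cluster around the line; β₁ measures how steep the line is — they answer different questions.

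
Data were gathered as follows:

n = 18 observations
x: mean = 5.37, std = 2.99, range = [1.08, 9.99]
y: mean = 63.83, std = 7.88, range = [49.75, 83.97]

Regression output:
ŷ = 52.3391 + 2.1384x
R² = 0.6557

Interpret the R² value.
R² = 0.6557 means 65.57% of the variation in y is explained by the linear relationship with x. This indicates a moderate fit.

R² (coefficient of determination) measures the proportion of variance in y explained by the regression model.

Here R² = 0.6557:
- Explained: 65.57% of the variation in y
- Unexplained (residual): 100% − 65.57% = 34.43%
- Rule of thumb (below 0.3 weak; 0.3 to below 0.7 moderate; 0.7 and above strong) → moderate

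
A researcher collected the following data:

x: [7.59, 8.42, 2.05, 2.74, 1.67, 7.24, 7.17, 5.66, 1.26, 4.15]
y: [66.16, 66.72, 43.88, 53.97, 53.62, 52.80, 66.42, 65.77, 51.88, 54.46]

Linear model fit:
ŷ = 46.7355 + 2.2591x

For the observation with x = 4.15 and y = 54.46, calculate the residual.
Residual = -1.6508

The residual is the difference between the actual value and the predicted value:

Residual = y - ŷ

Step 1: Calculate predicted value
ŷ = 46.7355 + 2.2591 × 4.15
ŷ = 56.1108

Step 2: Calculate residual
Residual = 54.46 - 56.1108
Residual = -1.6508

The residual is negative, so the observed y = 54.46 sits below the regression line (the line overestimates it by 1.6508).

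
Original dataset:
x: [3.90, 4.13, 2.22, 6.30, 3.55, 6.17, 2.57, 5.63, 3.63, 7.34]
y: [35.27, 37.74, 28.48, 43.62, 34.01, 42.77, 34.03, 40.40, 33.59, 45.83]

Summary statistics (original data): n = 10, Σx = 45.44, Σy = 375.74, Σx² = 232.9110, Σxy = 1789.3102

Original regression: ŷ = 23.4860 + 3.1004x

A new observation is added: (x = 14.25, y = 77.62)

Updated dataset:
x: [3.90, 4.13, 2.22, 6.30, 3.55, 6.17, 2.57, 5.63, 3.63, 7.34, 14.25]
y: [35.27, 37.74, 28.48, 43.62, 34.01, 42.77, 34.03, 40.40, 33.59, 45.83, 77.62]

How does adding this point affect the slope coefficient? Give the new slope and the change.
Adding the point moves β₁ from 3.1004 to 3.8840, i.e. it increases by 0.7836 (+25.3%).

The new point has HIGH LEVERAGE: x = 14.25 is far from the original mean x̄ = 45.44/10 ≈ 4.54 (original range [2.22, 7.34]).

Step 1: Update the sums with the new point (n goes from 10 to 11)
Σx  = 45.44 + 14.25 = 59.69
Σy  = 375.74 + 77.62 = 453.36
Σx² = 232.9110 + 14.25² = 232.9110 + 203.0625 = 435.9735
Σxy = 1789.3102 + 14.25×77.62 = 1789.3102 + 1106.0850 = 2895.3952

Step 2: Recompute the slope with b₁ = (nΣxy − ΣxΣy) / (nΣx² − (Σx)²)
Numerator   = 11×2895.3952 − 59.69×453.36 = 31849.3472 − 27061.0584 = 4788.2888
Denominator = 11×435.9735 − 59.69² = 4795.7085 − 3562.8961 = 1232.8124
b₁(new) = 4788.2888 / 1232.8124 = 3.8840

(Same formula on the original sums: (10×1789.3102 − 45.44×375.74) / (10×232.9110 − 45.44²) = 819.4764 / 264.3164 = 3.1004, matching the given fit.)

Step 3: Change in slope
Δβ₁ = 3.8840 − 3.1004 = +0.7836
Relative change = +0.7836 / 3.1004 × 100% = +25.3%
→ the slope increases when the point is added.

Because the point sits above the extension of the original line at a high-leverage x, it tilts the fit up.
In practice: investigate whether it comes from the same population as the rest of the sample; refit with and without it and report both if conclusions differ.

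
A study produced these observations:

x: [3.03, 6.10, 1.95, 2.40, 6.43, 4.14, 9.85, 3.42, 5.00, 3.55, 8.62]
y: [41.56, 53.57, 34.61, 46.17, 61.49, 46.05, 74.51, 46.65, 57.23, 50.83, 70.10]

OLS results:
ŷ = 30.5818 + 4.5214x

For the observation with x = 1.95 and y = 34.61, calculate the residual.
Residual = -4.7885

The residual is the difference between the actual value and the predicted value:

Residual = y - ŷ

Step 1: Calculate predicted value
ŷ = 30.5818 + 4.5214 × 1.95
ŷ = 39.3985

Step 2: Calculate residual
Residual = 34.61 - 39.3985
Residual = -4.7885

Interpretation: the model overestimates the actual value by 4.7885 at this point (negative residual → observation lies below the fitted line).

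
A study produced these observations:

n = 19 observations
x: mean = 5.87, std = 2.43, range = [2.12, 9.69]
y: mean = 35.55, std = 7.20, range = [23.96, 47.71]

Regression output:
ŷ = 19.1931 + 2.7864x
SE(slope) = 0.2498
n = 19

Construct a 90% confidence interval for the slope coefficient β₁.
The 90% CI for β₁ is (2.3518, 3.2210)

Confidence interval for the slope:

The 90% CI for β₁ is: β̂₁ ± t*(α/2, n-2) × SE(β̂₁)

Step 1: Find critical t-value
- Confidence level = 0.9
- Degrees of freedom = n - 2 = 19 - 2 = 17
- t*(α/2, 17) = 1.7396

Step 2: Calculate margin of error
Margin = 1.7396 × 0.2498 = 0.4346

Step 3: Construct interval
CI = 2.7864 ± 0.4346
CI = (2.3518, 3.2210)

Interpretation: each one-unit increase in x is associated with a change in mean y of between 2.3518 and 3.2210, with 90% confidence.
The interval does not include 0, suggesting a significant linear relationship.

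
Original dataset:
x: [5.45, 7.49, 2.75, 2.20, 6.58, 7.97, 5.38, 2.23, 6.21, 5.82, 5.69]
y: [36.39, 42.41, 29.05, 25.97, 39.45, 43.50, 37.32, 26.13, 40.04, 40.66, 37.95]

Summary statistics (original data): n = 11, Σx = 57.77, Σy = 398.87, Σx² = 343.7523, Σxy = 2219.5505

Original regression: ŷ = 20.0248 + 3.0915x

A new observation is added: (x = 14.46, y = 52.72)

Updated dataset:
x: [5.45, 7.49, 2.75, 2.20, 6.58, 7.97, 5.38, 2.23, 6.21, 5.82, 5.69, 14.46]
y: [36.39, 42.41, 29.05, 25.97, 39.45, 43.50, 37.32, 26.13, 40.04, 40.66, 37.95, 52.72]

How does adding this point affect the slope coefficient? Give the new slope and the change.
New slope β₁ = 2.2331 versus 3.0915 before: a change of -0.8584 (-27.8%).

The new point has HIGH LEVERAGE: x = 14.46 is far from the original mean x̄ = 57.77/11 ≈ 5.25 (original range [2.20, 7.97]).

Step 1: Update the sums with the new point (n goes from 11 to 12)
Σx  = 57.77 + 14.46 = 72.23
Σy  = 398.87 + 52.72 = 451.59
Σx² = 343.7523 + 14.46² = 343.7523 + 209.0916 = 552.8439
Σxy = 2219.5505 + 14.46×52.72 = 2219.5505 + 762.3312 = 2981.8817

Step 2: Recompute the slope with b₁ = (nΣxy − ΣxΣy) / (nΣx² − (Σx)²)
Numerator   = 12×2981.8817 − 72.23×451.59 = 35782.5804 − 32618.3457 = 3164.2347
Denominator = 12×552.8439 − 72.23² = 6634.1268 − 5217.1729 = 1416.9539
b₁(new) = 3164.2347 / 1416.9539 = 2.2331

(Same formula on the original sums: (11×2219.5505 − 57.77×398.87) / (11×343.7523 − 57.77²) = 1372.3356 / 443.9024 = 3.0915, matching the given fit.)

Step 3: Change in slope
Δβ₁ = 2.2331 − 3.0915 = -0.8584
Relative change = -0.8584 / 3.0915 × 100% = -27.8%
→ the slope decreases when the point is added.

A high-leverage point only changes the slope if it is off the original line; here y = 52.72 is below the original trend, so the slope decreases.
In practice: investigate whether it comes from the same population as the rest of the sample; check such a point for data-entry or measurement error.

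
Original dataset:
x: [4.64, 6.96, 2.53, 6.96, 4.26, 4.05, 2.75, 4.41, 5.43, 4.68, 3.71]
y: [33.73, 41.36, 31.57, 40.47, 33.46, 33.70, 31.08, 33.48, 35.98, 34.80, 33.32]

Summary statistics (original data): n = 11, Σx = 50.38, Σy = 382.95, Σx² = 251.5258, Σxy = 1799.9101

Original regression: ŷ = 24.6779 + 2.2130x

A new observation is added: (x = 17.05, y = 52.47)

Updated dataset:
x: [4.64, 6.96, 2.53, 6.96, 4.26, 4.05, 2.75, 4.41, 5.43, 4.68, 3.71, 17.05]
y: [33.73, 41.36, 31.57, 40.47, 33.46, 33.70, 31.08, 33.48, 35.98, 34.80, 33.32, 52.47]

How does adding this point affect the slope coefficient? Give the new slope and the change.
The slope changes from 2.2130 to 1.5174 (change of -0.6956, or -31.4%).

x = 17.05 lies well outside the original x-range [2.53, 6.96] (x̄ ≈ 4.58), so this observation has high leverage and can move the slope substantially.

Step 1: Update the sums with the new point (n goes from 11 to 12)
Σx  = 50.38 + 17.05 = 67.43
Σy  = 382.95 + 52.47 = 435.42
Σx² = 251.5258 + 17.05² = 251.5258 + 290.7025 = 542.2283
Σxy = 1799.9101 + 17.05×52.47 = 1799.9101 + 894.6135 = 2694.5236

Step 2: Recompute the slope with b₁ = (nΣxy − ΣxΣy) / (nΣx² − (Σx)²)
Numerator   = 12×2694.5236 − 67.43×435.42 = 32334.2832 − 29360.3706 = 2973.9126
Denominator = 12×542.2283 − 67.43² = 6506.7396 − 4546.8049 = 1959.9347
b₁(new) = 2973.9126 / 1959.9347 = 1.5174

(Same formula on the original sums: (11×1799.9101 − 50.38×382.95) / (11×251.5258 − 50.38²) = 505.9901 / 228.6394 = 2.2130, matching the given fit.)

Step 3: Change in slope
Δβ₁ = 1.5174 − 2.2130 = -0.6956
Relative change = -0.6956 / 2.2130 × 100% = -31.4%
→ the slope decreases when the point is added.

Because the point sits below the extension of the original line at a high-leverage x, it tilts the fit down.
In practice: examine leverage (hᵢ) and Cook's distance rather than deleting it automatically.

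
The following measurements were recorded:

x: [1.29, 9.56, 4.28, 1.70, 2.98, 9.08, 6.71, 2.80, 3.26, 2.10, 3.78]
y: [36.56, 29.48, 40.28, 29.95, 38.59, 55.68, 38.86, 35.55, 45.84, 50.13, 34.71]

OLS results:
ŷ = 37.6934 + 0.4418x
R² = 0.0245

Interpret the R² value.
About 2.45% of the variability in y is accounted for by the regression on x (R² = 0.0245) — a weak linear fit.

R² (coefficient of determination) measures the proportion of variance in y explained by the regression model.

Here R² = 0.0245:
- Explained: 2.45% of the variation in y
- Unexplained (residual): 100% − 2.45% = 97.55%
- Rule of thumb (below 0.3 weak; 0.3 to below 0.7 moderate; 0.7 and above strong) → weak

Note: R² says nothing about causation, and a high R² does not by itself mean the linear form is appropriate — check the residuals.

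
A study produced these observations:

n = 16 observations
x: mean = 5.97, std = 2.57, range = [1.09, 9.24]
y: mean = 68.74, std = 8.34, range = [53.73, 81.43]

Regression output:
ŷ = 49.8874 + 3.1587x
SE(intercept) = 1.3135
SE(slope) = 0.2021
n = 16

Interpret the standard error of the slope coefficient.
SE(slope) = 0.2021 measures the uncertainty in the estimated slope. The coefficient is estimated precisely (SE/|β̂₁| = 6.4%).

SE(β̂₁) = s / √Sxx, where s is the residual standard deviation and Sxx = Σ(x − x̄)². It is the yardstick for how far β̂₁ = 3.1587 could plausibly be from the true slope.

Relative precision:
- SE / |β̂₁| = 0.2021 / 3.1587 = 6.4%
- Rule of thumb (under 20%: precise; 20% to under 50%: moderately precise; 50% or more: imprecise) → precise

Link to the t-test: t = β̂₁ / SE(β̂₁) = 3.1587 / 0.2021 = 15.6294, the statistic for H₀: β₁ = 0.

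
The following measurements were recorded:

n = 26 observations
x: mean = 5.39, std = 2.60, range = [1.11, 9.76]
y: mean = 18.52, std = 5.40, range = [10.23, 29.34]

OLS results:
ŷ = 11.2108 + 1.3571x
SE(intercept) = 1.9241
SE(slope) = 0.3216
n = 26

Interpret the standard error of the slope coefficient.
SE(slope) = 0.3216 measures the uncertainty in the estimated slope. The coefficient is estimated with moderate precision (SE/|β̂₁| = 23.7%).

What SE measures:
- The standard error quantifies the sampling variability of the coefficient estimate
- It is the estimated standard deviation of β̂₁ across hypothetical repeated samples of the same size
- Smaller SE → more precise estimate

Relative precision:
- SE / |β̂₁| = 0.3216 / 1.3571 = 23.7%
- Rule of thumb (under 20%: precise; 20% to under 50%: moderately precise; 50% or more: imprecise) → moderately precise

Link to the t-test: t = β̂₁ / SE(β̂₁) = 1.3571 / 0.3216 = 4.2198, the statistic for H₀: β₁ = 0.

What drives SE(β̂₁): larger n (here n = 26) → smaller SE; more residual scatter → larger SE.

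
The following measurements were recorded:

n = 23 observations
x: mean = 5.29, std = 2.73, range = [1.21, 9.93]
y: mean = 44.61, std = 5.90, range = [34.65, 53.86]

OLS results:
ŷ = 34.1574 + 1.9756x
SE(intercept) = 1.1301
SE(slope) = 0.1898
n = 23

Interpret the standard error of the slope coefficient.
The slope 1.9756 is pinned down to within about ±0.1898 (one SE) by these data — relative uncertainty 9.6%, i.e. precise.

SE(β̂₁) = 0.1898 says: if we drew many samples of n = 23 from the same population and refit each time, the fitted slopes would scatter with a standard deviation of roughly 0.1898 around the true β₁.

Relative precision:
- SE / |β̂₁| = 0.1898 / 1.9756 = 9.6%
- Rule of thumb (under 20%: precise; 20% to under 50%: moderately precise; 50% or more: imprecise) → precise

Link to the t-test: t = β̂₁ / SE(β̂₁) = 1.9756 / 0.1898 = 10.4089, the statistic for H₀: β₁ = 0.

What drives SE(β̂₁): larger n (here n = 23) → smaller SE; more residual scatter → larger SE.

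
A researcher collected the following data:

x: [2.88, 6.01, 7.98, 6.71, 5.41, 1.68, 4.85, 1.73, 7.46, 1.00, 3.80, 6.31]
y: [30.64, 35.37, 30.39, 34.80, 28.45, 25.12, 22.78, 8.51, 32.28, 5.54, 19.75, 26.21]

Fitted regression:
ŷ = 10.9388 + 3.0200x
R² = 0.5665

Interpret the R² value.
About 56.65% of the variability in y is accounted for by the regression on x (R² = 0.5665) — a moderate linear fit.

The coefficient of determination R² is the fraction of the total variation in y that the fitted line accounts for.

Here R² = 0.5665:
- Explained: 56.65% of the variation in y
- Unexplained (residual): 100% − 56.65% = 43.35%
- Rule of thumb (below 0.3 weak; 0.3 to below 0.7 moderate; 0.7 and above strong) → moderate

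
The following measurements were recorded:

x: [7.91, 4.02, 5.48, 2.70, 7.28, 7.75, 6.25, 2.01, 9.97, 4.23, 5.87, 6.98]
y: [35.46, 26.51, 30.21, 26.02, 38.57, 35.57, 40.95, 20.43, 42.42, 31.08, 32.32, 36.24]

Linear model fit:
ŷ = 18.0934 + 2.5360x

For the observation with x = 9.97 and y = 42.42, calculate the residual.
Residual = -0.9573

The residual is the difference between the actual value and the predicted value:

Residual = y - ŷ

Step 1: Calculate predicted value
ŷ = 18.0934 + 2.5360 × 9.97
ŷ = 43.3773

Step 2: Calculate residual
Residual = 42.42 - 43.3773
Residual = -0.9573

Interpretation: the model overestimates the actual value by 0.9573 at this point (negative residual → observation lies below the fitted line).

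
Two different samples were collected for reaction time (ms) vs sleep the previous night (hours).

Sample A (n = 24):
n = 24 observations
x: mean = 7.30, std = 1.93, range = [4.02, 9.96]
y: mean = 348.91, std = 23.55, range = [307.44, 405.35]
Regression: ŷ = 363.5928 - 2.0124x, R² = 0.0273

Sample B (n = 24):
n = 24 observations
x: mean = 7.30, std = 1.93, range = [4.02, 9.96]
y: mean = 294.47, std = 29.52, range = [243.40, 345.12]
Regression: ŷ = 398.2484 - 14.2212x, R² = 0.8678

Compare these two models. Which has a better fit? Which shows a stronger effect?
Model B has the better fit (R² = 0.8678 vs 0.0273). Model B shows the stronger effect (|β₁| = 14.2212 vs 2.0124).

Model Comparison:

Goodness of fit (R²):
- Model A: R² = 0.0273 → 2.73% of variance in reaction time explained
- Model B: R² = 0.8678 → 86.78% of variance in reaction time explained
- 0.8678 > 0.0273 → Model B has the better fit

Effect size (slope magnitude):
- Model A: β₁ = -2.0124 → predicted reaction time falls 2.0124 ms per additional hour of sleep
- Model B: β₁ = -14.2212 → predicted reaction time falls 14.2212 ms per additional hour of sleep
- |-2.0124| < |-14.2212| → Model B shows the stronger marginal effect

Note: A steeper slope doesn't make a better model if the scatter around the line is large.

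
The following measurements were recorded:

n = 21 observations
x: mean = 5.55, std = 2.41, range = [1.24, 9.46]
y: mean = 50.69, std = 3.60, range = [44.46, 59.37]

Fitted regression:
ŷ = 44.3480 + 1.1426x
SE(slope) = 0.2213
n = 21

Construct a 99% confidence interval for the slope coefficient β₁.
The 99% CI for β₁ is (0.5095, 1.7757)

Confidence interval for the slope:

The 99% CI for β₁ is: β̂₁ ± t*(α/2, n-2) × SE(β̂₁)

Step 1: Find critical t-value
- Confidence level = 0.99
- Degrees of freedom = n - 2 = 21 - 2 = 19
- t*(α/2, 19) = 2.8609

Step 2: Calculate margin of error
Margin = 2.8609 × 0.2213 = 0.6331

Step 3: Construct interval
CI = 1.1426 ± 0.6331
CI = (0.5095, 1.7757)

Interpretation: intervals built this way capture the true β₁ in 99% of repeated samples; here the plausible range for the per-unit effect of x on y is 0.5095 to 1.7757.
Since 0 is outside the interval, a two-sided test at α = 0.01 would reject H₀: β₁ = 0.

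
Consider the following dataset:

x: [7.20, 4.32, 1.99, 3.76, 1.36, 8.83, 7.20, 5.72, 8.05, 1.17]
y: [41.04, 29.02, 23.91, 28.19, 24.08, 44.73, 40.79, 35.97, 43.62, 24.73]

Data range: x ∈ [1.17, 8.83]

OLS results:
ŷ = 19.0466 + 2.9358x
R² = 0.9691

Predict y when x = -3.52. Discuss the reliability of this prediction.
ŷ = 8.7126 (extrapolation — x = -3.52 lies outside [1.17, 8.83], so reliability is low).

Prediction calculation:
ŷ = 19.0466 + 2.9358 × (-3.52)
ŷ = 8.7126

Reliability:
- Data range: x ∈ [1.17, 8.83]
- Prediction point: x = -3.52 is 4.69 units below the observed range → this is EXTRAPOLATION, not interpolation

Why that matters here:
- R² describes fit only over the sampled x values; it says nothing about behaviour beyond them
- The linear relationship may not hold outside the observed range

A defensible statement: 'if the linear trend continued to x = -3.52, y would be about 8.7126' — the premise is untested.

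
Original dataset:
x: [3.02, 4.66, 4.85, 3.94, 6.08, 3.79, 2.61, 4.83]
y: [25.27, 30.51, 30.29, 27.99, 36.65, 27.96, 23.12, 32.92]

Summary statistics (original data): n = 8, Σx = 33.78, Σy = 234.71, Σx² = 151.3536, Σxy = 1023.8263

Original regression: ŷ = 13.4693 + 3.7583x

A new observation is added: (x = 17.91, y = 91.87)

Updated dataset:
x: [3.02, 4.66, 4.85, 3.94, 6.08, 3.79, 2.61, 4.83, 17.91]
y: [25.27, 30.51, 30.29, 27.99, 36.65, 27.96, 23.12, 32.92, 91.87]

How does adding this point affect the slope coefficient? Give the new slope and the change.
New slope β₁ = 4.5282 versus 3.7583 before: a change of +0.7699 (+20.5%).

The new point has HIGH LEVERAGE: x = 17.91 is far from the original mean x̄ = 33.78/8 ≈ 4.22 (original range [2.61, 6.08]).

Step 1: Update the sums with the new point (n goes from 8 to 9)
Σx  = 33.78 + 17.91 = 51.69
Σy  = 234.71 + 91.87 = 326.58
Σx² = 151.3536 + 17.91² = 151.3536 + 320.7681 = 472.1217
Σxy = 1023.8263 + 17.91×91.87 = 1023.8263 + 1645.3917 = 2669.2180

Step 2: Recompute the slope with b₁ = (nΣxy − ΣxΣy) / (nΣx² − (Σx)²)
Numerator   = 9×2669.2180 − 51.69×326.58 = 24022.9620 − 16880.9202 = 7142.0418
Denominator = 9×472.1217 − 51.69² = 4249.0953 − 2671.8561 = 1577.2392
b₁(new) = 7142.0418 / 1577.2392 = 4.5282

(Same formula on the original sums: (8×1023.8263 − 33.78×234.71) / (8×151.3536 − 33.78²) = 262.1066 / 69.7404 = 3.7583, matching the given fit.)

Step 3: Change in slope
Δβ₁ = 4.5282 − 3.7583 = +0.7699
Relative change = +0.7699 / 3.7583 × 100% = +20.5%
→ the slope increases when the point is added.

A high-leverage point only changes the slope if it is off the original line; here y = 91.87 is above the original trend, so the slope increases.
In practice: refit with and without it and report both if conclusions differ.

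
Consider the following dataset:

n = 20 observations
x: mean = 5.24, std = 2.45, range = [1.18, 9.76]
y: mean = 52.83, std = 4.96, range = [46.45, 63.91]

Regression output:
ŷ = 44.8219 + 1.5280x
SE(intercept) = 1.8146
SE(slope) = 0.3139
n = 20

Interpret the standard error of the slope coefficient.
SE(slope) = 0.3139 measures the uncertainty in the estimated slope. The coefficient is estimated with moderate precision (SE/|β̂₁| = 20.5%).

What SE measures:
- The standard error quantifies the sampling variability of the coefficient estimate
- It is the estimated standard deviation of β̂₁ across hypothetical repeated samples of the same size
- Smaller SE → more precise estimate

Relative precision:
- SE / |β̂₁| = 0.3139 / 1.5280 = 20.5%
- Rule of thumb (under 20%: precise; 20% to under 50%: moderately precise; 50% or more: imprecise) → moderately precise

Link to the t-test: t = β̂₁ / SE(β̂₁) = 1.5280 / 0.3139 = 4.8678, the statistic for H₀: β₁ = 0.

What drives SE(β̂₁): larger n (here n = 20) → smaller SE.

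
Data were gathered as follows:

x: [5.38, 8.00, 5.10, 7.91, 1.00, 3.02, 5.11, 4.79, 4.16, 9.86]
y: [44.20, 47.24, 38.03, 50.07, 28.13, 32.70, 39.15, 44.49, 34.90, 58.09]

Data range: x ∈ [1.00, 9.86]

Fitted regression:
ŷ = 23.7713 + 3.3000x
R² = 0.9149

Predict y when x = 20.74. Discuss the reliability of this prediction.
ŷ = 92.2133, but this is extrapolation (above the data range [1.00, 9.86]) and may be unreliable.

Prediction calculation:
ŷ = 23.7713 + 3.3000 × 20.74
ŷ = 92.2133

Reliability:
- Data range: x ∈ [1.00, 9.86]
- Prediction point: x = 20.74 is 10.88 units above the observed range → this is EXTRAPOLATION, not interpolation

Why that matters here:
- There are no observations near this x to validate the fitted line there
- Real relationships often flatten, saturate, or turn nonlinear at extremes
- R² describes fit only over the sampled x values; it says nothing about behaviour beyond them

Report the number if required, but flag clearly that it is an extrapolation.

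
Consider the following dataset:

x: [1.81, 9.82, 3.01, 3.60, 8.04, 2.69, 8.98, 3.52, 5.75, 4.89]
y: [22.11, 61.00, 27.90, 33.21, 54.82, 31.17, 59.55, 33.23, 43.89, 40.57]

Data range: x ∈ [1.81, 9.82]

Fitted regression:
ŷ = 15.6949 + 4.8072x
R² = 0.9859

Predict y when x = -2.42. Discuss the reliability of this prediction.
ŷ = 4.0615, but this is extrapolation (below the data range [1.81, 9.82]) and may be unreliable.

Prediction calculation:
ŷ = 15.6949 + 4.8072 × (-2.42)
ŷ = 4.0615

Reliability:
- Data range: x ∈ [1.81, 9.82]
- Prediction point: x = -2.42 is 4.23 units below the observed range → this is EXTRAPOLATION, not interpolation

Why that matters here:
- The standard error of prediction grows with (x − x̄)², and x = -2.42 is far from x̄ = 5.21
- R² describes fit only over the sampled x values; it says nothing about behaviour beyond them

Report the number if required, but flag clearly that it is an extrapolation.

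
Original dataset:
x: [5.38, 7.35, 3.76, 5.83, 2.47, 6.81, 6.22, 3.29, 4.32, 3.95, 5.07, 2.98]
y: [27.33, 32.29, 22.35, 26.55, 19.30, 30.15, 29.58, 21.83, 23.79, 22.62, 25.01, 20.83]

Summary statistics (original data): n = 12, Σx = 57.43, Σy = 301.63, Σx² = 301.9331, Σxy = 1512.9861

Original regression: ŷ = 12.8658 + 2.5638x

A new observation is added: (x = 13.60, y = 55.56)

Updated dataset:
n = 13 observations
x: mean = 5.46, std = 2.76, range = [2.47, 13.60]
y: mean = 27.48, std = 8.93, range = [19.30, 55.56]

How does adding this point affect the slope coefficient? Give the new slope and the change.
The slope changes from 2.5638 to 3.2083 (change of +0.6445, or +25.1%).

x = 13.60 lies well outside the original x-range [2.47, 7.35] (x̄ ≈ 4.79), so this observation has high leverage and can move the slope substantially.

Step 1: Update the sums with the new point (n goes from 12 to 13)
Σx  = 57.43 + 13.60 = 71.03
Σy  = 301.63 + 55.56 = 357.19
Σx² = 301.9331 + 13.60² = 301.9331 + 184.9600 = 486.8931
Σxy = 1512.9861 + 13.60×55.56 = 1512.9861 + 755.6160 = 2268.6021

Step 2: Recompute the slope with b₁ = (nΣxy − ΣxΣy) / (nΣx² − (Σx)²)
Numerator   = 13×2268.6021 − 71.03×357.19 = 29491.8273 − 25371.2057 = 4120.6216
Denominator = 13×486.8931 − 71.03² = 6329.6103 − 5045.2609 = 1284.3494
b₁(new) = 4120.6216 / 1284.3494 = 3.2083

(Same formula on the original sums: (12×1512.9861 − 57.43×301.63) / (12×301.9331 − 57.43²) = 833.2223 / 324.9923 = 2.5638, matching the given fit.)

Step 3: Change in slope
Δβ₁ = 3.2083 − 2.5638 = +0.6445
Relative change = +0.6445 / 2.5638 × 100% = +25.1%
→ the slope increases when the point is added.

Because the point sits above the extension of the original line at a high-leverage x, it tilts the fit up.
In practice: check such a point for data-entry or measurement error.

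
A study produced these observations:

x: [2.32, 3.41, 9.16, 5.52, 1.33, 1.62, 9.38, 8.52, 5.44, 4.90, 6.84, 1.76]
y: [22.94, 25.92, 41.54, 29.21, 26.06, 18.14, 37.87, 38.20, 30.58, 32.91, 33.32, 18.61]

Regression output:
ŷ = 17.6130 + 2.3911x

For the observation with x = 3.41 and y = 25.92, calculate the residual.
Residual = 0.1533

The residual is the difference between the actual value and the predicted value:

Residual = y - ŷ

Step 1: Calculate predicted value
ŷ = 17.6130 + 2.3911 × 3.41
ŷ = 25.7667

Step 2: Calculate residual
Residual = 25.92 - 25.7667
Residual = 0.1533

Sign check: y > ŷ, so the point is above the line and the fit underestimates here.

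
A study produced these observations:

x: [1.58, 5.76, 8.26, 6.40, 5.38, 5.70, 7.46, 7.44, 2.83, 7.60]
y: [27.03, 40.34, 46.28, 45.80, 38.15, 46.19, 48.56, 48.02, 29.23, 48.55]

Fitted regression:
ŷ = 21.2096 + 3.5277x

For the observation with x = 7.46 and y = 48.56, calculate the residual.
Residual = 1.0338

The residual is the difference between the actual value and the predicted value:

Residual = y - ŷ

Step 1: Calculate predicted value
ŷ = 21.2096 + 3.5277 × 7.46
ŷ = 47.5262

Step 2: Calculate residual
Residual = 48.56 - 47.5262
Residual = 1.0338

Interpretation: the model underestimates the actual value by 1.0338 at this point (positive residual → observation lies above the fitted line).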